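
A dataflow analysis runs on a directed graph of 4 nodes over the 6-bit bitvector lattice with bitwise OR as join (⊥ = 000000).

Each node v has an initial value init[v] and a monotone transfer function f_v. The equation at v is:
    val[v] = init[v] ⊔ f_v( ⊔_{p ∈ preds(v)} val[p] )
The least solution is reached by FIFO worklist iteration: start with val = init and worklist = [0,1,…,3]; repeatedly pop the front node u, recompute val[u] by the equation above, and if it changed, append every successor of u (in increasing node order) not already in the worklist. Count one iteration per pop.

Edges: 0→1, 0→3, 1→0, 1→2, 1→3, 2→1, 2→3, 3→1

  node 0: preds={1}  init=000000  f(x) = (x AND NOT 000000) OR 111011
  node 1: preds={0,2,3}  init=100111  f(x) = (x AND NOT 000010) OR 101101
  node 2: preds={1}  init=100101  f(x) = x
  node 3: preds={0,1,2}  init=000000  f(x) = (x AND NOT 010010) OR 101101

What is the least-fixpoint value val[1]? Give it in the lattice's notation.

111111

Iteration log — 6 steps:
  step 1. node 0  ⊔preds=100111  new=111111  old=000000  +wl: 
  step 2. node 1  ⊔preds=111111  new=111111  old=100111  +wl: 0
  step 3. node 2  ⊔preds=111111  new=111111  old=100101  +wl: 1
  step 4. node 3  ⊔preds=111111  new=101101  old=000000  +wl: 
  step 5. node 0  ⊔preds=111111  new=111111  stable
  step 6. node 1  ⊔preds=111111  new=111111  stable

Least fixpoint reached:
  node 0: 111111
  node 1: 111111
  node 2: 111111
  node 3: 101101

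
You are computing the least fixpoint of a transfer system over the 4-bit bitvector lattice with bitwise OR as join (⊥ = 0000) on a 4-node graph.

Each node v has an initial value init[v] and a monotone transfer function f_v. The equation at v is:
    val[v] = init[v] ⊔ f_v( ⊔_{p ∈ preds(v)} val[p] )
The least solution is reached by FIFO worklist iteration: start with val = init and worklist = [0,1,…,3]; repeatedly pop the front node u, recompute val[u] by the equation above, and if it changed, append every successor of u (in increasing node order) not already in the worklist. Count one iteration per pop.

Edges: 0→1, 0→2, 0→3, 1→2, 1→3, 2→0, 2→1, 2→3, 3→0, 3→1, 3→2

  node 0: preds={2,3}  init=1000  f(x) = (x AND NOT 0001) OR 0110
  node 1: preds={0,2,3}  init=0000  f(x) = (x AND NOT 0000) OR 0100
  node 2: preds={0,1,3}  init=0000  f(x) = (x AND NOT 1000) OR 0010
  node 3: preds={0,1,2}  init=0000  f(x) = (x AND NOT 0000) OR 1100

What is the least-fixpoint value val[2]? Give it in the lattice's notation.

0110

Iteration log — 7 steps:
  step 1. node 0  ⊔preds=0000  new=1110  old=1000  +wl: 
  step 2. node 1  ⊔preds=1110  new=1110  old=0000  +wl: 
  step 3. node 2  ⊔preds=1110  new=0110  old=0000  +wl: 0,1
  step 4. node 3  ⊔preds=1110  new=1110  old=0000  +wl: 2
  step 5. node 0  ⊔preds=1110  new=1110  stable
  step 6. node 1  ⊔preds=1110  new=1110  stable
  step 7. node 2  ⊔preds=1110  new=0110  stable

Least fixpoint reached:
  node 0: 1110
  node 1: 1110
  node 2: 0110
  node 3: 1110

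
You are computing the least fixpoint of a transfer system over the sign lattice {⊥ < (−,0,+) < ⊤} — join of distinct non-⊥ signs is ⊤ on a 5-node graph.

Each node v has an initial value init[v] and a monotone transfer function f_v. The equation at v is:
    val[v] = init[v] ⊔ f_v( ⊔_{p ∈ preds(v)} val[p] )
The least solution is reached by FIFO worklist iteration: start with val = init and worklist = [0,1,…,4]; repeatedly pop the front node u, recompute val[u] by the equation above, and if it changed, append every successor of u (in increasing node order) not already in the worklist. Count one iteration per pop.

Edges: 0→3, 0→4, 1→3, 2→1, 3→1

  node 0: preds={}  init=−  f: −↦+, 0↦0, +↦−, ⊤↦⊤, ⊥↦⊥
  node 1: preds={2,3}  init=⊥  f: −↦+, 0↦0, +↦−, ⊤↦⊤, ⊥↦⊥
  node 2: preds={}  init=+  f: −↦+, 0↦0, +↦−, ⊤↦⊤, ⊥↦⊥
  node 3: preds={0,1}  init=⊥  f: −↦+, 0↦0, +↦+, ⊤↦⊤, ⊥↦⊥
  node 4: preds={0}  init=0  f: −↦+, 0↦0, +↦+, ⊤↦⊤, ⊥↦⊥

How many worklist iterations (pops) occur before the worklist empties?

Iteration log — 6 steps:
  step 1. node 0  ⊔preds=⊥  new=−  stable
  step 2. node 1  ⊔preds=+  new=−  old=⊥  +wl: 
  step 3. node 2  ⊔preds=⊥  new=+  stable
  step 4. node 3  ⊔preds=−  new=+  old=⊥  +wl: 1
  step 5. node 4  ⊔preds=−  new=⊤  old=0  +wl: 
  step 6. node 1  ⊔preds=+  new=−  stable

Least fixpoint reached:
  node 0: −
  node 1: −
  node 2: +
  node 3: +
  node 4: ⊤

6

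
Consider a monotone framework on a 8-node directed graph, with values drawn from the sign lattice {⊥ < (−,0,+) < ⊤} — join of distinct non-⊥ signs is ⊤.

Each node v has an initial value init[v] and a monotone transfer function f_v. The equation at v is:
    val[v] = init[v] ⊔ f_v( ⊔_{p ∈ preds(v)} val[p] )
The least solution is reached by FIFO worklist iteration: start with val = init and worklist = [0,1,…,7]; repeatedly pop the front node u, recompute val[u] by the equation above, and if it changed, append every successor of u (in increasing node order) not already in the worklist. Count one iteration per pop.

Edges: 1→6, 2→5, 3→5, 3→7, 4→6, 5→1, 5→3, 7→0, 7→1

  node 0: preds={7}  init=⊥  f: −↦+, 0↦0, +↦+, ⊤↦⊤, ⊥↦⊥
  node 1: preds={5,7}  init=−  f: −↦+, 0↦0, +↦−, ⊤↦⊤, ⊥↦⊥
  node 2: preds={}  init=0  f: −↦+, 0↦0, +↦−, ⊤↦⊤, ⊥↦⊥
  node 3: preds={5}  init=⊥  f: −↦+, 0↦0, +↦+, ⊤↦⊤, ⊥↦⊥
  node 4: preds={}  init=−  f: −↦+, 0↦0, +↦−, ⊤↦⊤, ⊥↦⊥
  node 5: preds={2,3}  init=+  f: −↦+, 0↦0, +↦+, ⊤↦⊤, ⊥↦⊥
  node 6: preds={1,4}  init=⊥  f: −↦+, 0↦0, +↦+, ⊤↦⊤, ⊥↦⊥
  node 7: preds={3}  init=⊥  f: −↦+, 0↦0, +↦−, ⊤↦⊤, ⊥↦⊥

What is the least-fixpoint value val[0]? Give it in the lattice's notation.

Trace (16 dequeues):
  [1] u=0 | in ⊥ | out ⊥ | ==
  [2] u=1 | in + | out − | ==
  [3] u=2 | in ⊥ | out 0 | ==
  [4] u=3 | in + | out + | prev ⊥ | push {}
  [5] u=4 | in ⊥ | out − | ==
  [6] u=5 | in ⊤ | out ⊤ | prev + | push {1,3}
  [7] u=6 | in − | out + | prev ⊥ | push {}
  [8] u=7 | in + | out − | prev ⊥ | push {0}
  [9] u=1 | in ⊤ | out ⊤ | prev − | push {6}
  [10] u=3 | in ⊤ | out ⊤ | prev + | push {5,7}
  [11] u=0 | in − | out + | prev ⊥ | push {}
  [12] u=6 | in ⊤ | out ⊤ | prev + | push {}
  [13] u=5 | in ⊤ | out ⊤ | ==
  [14] u=7 | in ⊤ | out ⊤ | prev − | push {0,1}
  [15] u=0 | in ⊤ | out ⊤ | prev + | push {}
  [16] u=1 | in ⊤ | out ⊤ | ==

Converged values:
  [0] ⊤
  [1] ⊤
  [2] 0
  [3] ⊤
  [4] −
  [5] ⊤
  [6] ⊤
  [7] ⊤

⊤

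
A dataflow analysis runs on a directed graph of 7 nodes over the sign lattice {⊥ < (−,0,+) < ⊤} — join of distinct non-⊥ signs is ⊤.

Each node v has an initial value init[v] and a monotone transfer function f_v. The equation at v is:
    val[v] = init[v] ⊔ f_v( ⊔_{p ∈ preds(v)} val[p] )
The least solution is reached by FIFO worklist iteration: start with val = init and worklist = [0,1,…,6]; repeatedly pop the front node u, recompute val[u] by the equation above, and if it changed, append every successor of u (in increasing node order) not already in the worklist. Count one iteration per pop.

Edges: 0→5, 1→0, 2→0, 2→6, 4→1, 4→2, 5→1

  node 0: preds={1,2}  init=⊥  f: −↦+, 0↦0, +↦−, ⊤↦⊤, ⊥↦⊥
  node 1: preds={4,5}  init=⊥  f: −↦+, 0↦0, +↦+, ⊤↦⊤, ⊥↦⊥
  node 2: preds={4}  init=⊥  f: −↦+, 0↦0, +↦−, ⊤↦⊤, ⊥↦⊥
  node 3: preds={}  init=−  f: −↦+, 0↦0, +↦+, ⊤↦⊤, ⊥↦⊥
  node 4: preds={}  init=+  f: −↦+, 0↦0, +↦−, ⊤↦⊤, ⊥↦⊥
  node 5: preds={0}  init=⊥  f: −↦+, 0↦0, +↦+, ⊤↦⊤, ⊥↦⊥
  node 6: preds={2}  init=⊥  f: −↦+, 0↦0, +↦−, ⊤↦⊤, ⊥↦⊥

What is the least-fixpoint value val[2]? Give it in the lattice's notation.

−

Trace (11 dequeues):
  [1] u=0 | in ⊥ | out ⊥ | ==
  [2] u=1 | in + | out + | prev ⊥ | push {0}
  [3] u=2 | in + | out − | prev ⊥ | push {}
  [4] u=3 | in ⊥ | out − | ==
  [5] u=4 | in ⊥ | out + | ==
  [6] u=5 | in ⊥ | out ⊥ | ==
  [7] u=6 | in − | out + | prev ⊥ | push {}
  [8] u=0 | in ⊤ | out ⊤ | prev ⊥ | push {5}
  [9] u=5 | in ⊤ | out ⊤ | prev ⊥ | push {1}
  [10] u=1 | in ⊤ | out ⊤ | prev + | push {0}
  [11] u=0 | in ⊤ | out ⊤ | ==

Converged values:
  [0] ⊤
  [1] ⊤
  [2] −
  [3] −
  [4] +
  [5] ⊤
  [6] +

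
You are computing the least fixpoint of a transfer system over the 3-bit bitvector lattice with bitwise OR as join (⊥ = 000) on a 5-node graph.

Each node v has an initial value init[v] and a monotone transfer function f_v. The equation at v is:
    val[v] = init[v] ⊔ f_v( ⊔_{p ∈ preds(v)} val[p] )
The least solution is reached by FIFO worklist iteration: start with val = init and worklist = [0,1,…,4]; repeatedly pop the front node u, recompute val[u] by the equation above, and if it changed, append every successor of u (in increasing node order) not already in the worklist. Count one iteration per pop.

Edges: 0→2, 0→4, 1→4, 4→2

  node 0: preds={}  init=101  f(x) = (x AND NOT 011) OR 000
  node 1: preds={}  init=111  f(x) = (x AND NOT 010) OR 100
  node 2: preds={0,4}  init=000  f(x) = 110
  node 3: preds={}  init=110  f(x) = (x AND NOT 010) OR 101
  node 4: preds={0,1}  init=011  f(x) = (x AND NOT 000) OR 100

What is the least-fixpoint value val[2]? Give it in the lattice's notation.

Trace (6 dequeues):
  [1] u=0 | in 000 | out 101 | ==
  [2] u=1 | in 000 | out 111 | ==
  [3] u=2 | in 111 | out 110 | prev 000 | push {}
  [4] u=3 | in 000 | out 111 | prev 110 | push {}
  [5] u=4 | in 111 | out 111 | prev 011 | push {2}
  [6] u=2 | in 111 | out 110 | ==

Converged values:
  [0] 101
  [1] 111
  [2] 110
  [3] 111
  [4] 111

110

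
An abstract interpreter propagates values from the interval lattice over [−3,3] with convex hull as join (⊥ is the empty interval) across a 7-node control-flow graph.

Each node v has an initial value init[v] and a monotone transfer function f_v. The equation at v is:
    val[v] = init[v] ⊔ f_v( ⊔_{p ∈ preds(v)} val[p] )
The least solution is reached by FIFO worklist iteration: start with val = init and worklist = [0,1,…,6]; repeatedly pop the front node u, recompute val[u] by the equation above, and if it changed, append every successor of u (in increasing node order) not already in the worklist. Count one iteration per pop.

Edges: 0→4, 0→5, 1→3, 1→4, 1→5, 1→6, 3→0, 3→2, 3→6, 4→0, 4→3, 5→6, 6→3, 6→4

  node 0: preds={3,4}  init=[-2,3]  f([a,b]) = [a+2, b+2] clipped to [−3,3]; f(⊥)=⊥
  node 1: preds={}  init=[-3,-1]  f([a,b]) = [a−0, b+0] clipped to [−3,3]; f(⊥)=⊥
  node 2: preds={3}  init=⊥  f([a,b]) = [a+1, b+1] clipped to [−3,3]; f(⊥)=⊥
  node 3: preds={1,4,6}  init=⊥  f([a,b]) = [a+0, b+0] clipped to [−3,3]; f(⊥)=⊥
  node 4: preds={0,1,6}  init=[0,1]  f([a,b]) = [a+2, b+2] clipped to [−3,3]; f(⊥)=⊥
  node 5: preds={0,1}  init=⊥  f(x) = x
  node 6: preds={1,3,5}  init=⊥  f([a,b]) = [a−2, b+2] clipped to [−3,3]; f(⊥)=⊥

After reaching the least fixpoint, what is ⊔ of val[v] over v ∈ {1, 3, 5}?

Worklist (14 pops):
  #1 pop 0: in=[0,1] → [-2,3] (no change)
  #2 pop 1: in=⊥ → [-3,-1] (no change)
  #3 pop 2: in=⊥ → ⊥ (no change)
  #4 pop 3: in=[-3,1] → [-3,1] (was ⊥); enqueue [0,2]
  #5 pop 4: in=[-3,3] → [-1,3] (was [0,1]); enqueue [3]
  #6 pop 5: in=[-3,3] → [-3,3] (was ⊥); enqueue []
  #7 pop 6: in=[-3,3] → [-3,3] (was ⊥); enqueue [4]
  #8 pop 0: in=[-3,3] → [-2,3] (no change)
  #9 pop 2: in=[-3,1] → [-2,2] (was ⊥); enqueue []
  #10 pop 3: in=[-3,3] → [-3,3] (was [-3,1]); enqueue [0,2,6]
  #11 pop 4: in=[-3,3] → [-1,3] (no change)
  #12 pop 0: in=[-3,3] → [-2,3] (no change)
  #13 pop 2: in=[-3,3] → [-2,3] (was [-2,2]); enqueue []
  #14 pop 6: in=[-3,3] → [-3,3] (no change)

Fixpoint:
  val[0] = [-2,3]
  val[1] = [-3,-1]
  val[2] = [-2,3]
  val[3] = [-3,3]
  val[4] = [-1,3]
  val[5] = [-3,3]
  val[6] = [-3,3]

[-3,3]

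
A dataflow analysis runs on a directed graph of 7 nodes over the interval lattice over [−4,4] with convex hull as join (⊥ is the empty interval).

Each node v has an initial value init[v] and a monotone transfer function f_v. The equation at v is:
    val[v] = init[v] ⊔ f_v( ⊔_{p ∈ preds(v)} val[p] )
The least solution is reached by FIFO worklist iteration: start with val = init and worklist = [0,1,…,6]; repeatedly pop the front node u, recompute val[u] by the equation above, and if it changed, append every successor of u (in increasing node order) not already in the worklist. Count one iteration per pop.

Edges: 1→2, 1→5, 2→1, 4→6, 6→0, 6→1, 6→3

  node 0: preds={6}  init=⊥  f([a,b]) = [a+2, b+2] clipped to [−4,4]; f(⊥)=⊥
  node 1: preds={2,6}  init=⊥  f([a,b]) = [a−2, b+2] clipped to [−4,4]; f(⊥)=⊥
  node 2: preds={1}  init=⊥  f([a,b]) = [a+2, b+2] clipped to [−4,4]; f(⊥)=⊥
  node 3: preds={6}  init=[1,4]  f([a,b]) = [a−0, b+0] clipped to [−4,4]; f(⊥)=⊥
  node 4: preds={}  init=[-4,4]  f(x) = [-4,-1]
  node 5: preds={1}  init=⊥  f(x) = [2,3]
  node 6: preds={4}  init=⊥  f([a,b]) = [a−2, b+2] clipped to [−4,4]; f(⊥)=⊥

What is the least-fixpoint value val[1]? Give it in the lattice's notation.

Trace (13 dequeues):
  [1] u=0 | in ⊥ | out ⊥ | ==
  [2] u=1 | in ⊥ | out ⊥ | ==
  [3] u=2 | in ⊥ | out ⊥ | ==
  [4] u=3 | in ⊥ | out [1,4] | ==
  [5] u=4 | in ⊥ | out [-4,4] | ==
  [6] u=5 | in ⊥ | out [2,3] | prev ⊥ | push {}
  [7] u=6 | in [-4,4] | out [-4,4] | prev ⊥ | push {0,1,3}
  [8] u=0 | in [-4,4] | out [-2,4] | prev ⊥ | push {}
  [9] u=1 | in [-4,4] | out [-4,4] | prev ⊥ | push {2,5}
  [10] u=3 | in [-4,4] | out [-4,4] | prev [1,4] | push {}
  [11] u=2 | in [-4,4] | out [-2,4] | prev ⊥ | push {1}
  [12] u=5 | in [-4,4] | out [2,3] | ==
  [13] u=1 | in [-4,4] | out [-4,4] | ==

Converged values:
  [0] [-2,4]
  [1] [-4,4]
  [2] [-2,4]
  [3] [-4,4]
  [4] [-4,4]
  [5] [2,3]
  [6] [-4,4]

[-4,4]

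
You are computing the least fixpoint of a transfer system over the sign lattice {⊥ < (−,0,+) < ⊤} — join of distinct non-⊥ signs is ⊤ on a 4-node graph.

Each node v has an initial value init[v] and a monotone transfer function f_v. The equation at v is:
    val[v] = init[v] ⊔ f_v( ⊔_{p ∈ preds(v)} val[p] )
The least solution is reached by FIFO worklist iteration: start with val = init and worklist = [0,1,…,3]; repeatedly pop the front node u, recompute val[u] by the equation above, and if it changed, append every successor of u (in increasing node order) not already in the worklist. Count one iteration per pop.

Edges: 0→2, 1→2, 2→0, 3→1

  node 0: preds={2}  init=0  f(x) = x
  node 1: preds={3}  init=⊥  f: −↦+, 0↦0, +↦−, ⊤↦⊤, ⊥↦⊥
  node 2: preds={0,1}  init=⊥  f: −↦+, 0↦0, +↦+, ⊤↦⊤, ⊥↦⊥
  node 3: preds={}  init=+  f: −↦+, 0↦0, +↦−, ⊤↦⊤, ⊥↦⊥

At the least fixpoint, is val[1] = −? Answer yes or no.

yes

Worklist (6 pops):
  #1 pop 0: in=⊥ → 0 (no change)
  #2 pop 1: in=+ → − (was ⊥); enqueue []
  #3 pop 2: in=⊤ → ⊤ (was ⊥); enqueue [0]
  #4 pop 3: in=⊥ → + (no change)
  #5 pop 0: in=⊤ → ⊤ (was 0); enqueue [2]
  #6 pop 2: in=⊤ → ⊤ (no change)

Fixpoint:
  val[0] = ⊤
  val[1] = −
  val[2] = ⊤
  val[3] = +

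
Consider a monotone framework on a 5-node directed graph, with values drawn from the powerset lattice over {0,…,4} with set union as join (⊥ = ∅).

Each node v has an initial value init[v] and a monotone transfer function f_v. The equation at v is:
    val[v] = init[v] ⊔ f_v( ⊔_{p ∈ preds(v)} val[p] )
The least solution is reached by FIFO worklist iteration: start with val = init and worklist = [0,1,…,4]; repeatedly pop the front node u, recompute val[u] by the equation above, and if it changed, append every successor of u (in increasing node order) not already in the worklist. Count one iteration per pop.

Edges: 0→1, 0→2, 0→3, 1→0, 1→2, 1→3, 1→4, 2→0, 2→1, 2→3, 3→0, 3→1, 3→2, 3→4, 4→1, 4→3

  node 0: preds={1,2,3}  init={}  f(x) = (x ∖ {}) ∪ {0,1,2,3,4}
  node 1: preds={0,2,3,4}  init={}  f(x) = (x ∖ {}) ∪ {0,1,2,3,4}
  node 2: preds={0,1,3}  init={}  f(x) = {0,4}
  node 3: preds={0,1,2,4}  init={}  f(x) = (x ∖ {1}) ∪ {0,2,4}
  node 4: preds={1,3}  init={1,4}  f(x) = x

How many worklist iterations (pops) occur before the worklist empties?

Worklist (9 pops):
  #1 pop 0: in={} → {0,1,2,3,4} (was {}); enqueue []
  #2 pop 1: in={0,1,2,3,4} → {0,1,2,3,4} (was {}); enqueue [0]
  #3 pop 2: in={0,1,2,3,4} → {0,4} (was {}); enqueue [1]
  #4 pop 3: in={0,1,2,3,4} → {0,2,3,4} (was {}); enqueue [2]
  #5 pop 4: in={0,1,2,3,4} → {0,1,2,3,4} (was {1,4}); enqueue [3]
  #6 pop 0: in={0,1,2,3,4} → {0,1,2,3,4} (no change)
  #7 pop 1: in={0,1,2,3,4} → {0,1,2,3,4} (no change)
  #8 pop 2: in={0,1,2,3,4} → {0,4} (no change)
  #9 pop 3: in={0,1,2,3,4} → {0,2,3,4} (no change)

Fixpoint:
  val[0] = {0,1,2,3,4}
  val[1] = {0,1,2,3,4}
  val[2] = {0,4}
  val[3] = {0,2,3,4}
  val[4] = {0,1,2,3,4}

9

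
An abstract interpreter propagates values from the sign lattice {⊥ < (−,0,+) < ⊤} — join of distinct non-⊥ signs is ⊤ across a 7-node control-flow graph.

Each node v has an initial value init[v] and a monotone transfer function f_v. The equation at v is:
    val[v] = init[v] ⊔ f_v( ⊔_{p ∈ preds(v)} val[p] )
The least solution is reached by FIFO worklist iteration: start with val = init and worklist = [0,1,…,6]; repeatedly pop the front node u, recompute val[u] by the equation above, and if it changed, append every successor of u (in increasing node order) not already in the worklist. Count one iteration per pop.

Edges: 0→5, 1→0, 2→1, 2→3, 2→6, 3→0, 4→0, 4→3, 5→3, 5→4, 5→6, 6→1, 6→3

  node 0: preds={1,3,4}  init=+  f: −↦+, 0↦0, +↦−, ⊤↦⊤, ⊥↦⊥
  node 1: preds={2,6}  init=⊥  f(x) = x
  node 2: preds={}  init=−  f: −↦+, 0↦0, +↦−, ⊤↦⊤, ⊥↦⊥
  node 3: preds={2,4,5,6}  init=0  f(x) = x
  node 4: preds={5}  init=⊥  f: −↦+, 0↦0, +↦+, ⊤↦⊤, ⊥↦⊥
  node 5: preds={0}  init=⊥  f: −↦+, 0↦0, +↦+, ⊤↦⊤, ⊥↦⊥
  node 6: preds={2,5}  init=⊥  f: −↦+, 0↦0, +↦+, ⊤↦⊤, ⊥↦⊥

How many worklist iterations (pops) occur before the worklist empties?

Trace (13 dequeues):
  [1] u=0 | in 0 | out ⊤ | prev + | push {}
  [2] u=1 | in − | out − | prev ⊥ | push {0}
  [3] u=2 | in ⊥ | out − | ==
  [4] u=3 | in − | out ⊤ | prev 0 | push {}
  [5] u=4 | in ⊥ | out ⊥ | ==
  [6] u=5 | in ⊤ | out ⊤ | prev ⊥ | push {3,4}
  [7] u=6 | in ⊤ | out ⊤ | prev ⊥ | push {1}
  [8] u=0 | in ⊤ | out ⊤ | ==
  [9] u=3 | in ⊤ | out ⊤ | ==
  [10] u=4 | in ⊤ | out ⊤ | prev ⊥ | push {0,3}
  [11] u=1 | in ⊤ | out ⊤ | prev − | push {}
  [12] u=0 | in ⊤ | out ⊤ | ==
  [13] u=3 | in ⊤ | out ⊤ | ==

Converged values:
  [0] ⊤
  [1] ⊤
  [2] −
  [3] ⊤
  [4] ⊤
  [5] ⊤
  [6] ⊤

13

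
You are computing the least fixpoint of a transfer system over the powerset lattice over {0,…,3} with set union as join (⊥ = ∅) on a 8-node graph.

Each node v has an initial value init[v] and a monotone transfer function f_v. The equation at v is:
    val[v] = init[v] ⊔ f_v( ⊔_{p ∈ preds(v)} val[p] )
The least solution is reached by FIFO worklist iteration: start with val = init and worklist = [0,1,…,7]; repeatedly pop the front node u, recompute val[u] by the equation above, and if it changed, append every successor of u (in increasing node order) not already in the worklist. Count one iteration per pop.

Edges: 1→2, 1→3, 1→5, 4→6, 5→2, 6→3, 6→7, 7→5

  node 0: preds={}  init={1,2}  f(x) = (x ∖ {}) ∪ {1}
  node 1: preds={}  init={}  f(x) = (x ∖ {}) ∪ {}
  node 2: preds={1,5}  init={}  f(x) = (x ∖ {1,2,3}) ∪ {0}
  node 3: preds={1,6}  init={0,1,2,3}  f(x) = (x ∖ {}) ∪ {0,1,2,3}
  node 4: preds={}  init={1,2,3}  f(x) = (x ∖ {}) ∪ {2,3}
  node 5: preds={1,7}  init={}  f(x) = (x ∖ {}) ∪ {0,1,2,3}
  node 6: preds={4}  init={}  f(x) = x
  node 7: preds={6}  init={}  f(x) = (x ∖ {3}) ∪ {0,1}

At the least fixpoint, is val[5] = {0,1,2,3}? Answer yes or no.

yes

Worklist (11 pops):
  #1 pop 0: in={} → {1,2} (no change)
  #2 pop 1: in={} → {} (no change)
  #3 pop 2: in={} → {0} (was {}); enqueue []
  #4 pop 3: in={} → {0,1,2,3} (no change)
  #5 pop 4: in={} → {1,2,3} (no change)
  #6 pop 5: in={} → {0,1,2,3} (was {}); enqueue [2]
  #7 pop 6: in={1,2,3} → {1,2,3} (was {}); enqueue [3]
  #8 pop 7: in={1,2,3} → {0,1,2} (was {}); enqueue [5]
  #9 pop 2: in={0,1,2,3} → {0} (no change)
  #10 pop 3: in={1,2,3} → {0,1,2,3} (no change)
  #11 pop 5: in={0,1,2} → {0,1,2,3} (no change)

Fixpoint:
  val[0] = {1,2}
  val[1] = {}
  val[2] = {0}
  val[3] = {0,1,2,3}
  val[4] = {1,2,3}
  val[5] = {0,1,2,3}
  val[6] = {1,2,3}
  val[7] = {0,1,2}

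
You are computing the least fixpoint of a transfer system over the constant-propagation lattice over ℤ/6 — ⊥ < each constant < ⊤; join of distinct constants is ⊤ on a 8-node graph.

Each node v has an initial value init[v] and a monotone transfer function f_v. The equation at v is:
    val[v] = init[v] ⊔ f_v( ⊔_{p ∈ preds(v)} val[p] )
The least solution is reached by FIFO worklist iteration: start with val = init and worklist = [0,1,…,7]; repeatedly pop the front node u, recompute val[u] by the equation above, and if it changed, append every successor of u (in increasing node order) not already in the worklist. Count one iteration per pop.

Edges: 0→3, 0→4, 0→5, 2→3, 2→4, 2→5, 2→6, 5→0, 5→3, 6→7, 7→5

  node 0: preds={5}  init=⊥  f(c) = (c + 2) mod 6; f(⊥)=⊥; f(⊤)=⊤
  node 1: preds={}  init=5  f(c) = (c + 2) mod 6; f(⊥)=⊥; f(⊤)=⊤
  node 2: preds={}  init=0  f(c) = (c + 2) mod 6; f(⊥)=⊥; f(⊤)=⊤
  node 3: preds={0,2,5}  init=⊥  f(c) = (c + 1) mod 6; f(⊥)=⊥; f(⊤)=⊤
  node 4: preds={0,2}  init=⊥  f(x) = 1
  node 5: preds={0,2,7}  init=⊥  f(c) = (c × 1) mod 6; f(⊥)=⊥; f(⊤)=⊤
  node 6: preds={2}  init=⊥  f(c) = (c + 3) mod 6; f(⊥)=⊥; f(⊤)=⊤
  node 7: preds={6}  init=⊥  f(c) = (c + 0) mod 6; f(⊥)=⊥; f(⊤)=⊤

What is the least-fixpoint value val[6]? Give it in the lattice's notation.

3

Trace (16 dequeues):
  [1] u=0 | in ⊥ | out ⊥ | ==
  [2] u=1 | in ⊥ | out 5 | ==
  [3] u=2 | in ⊥ | out 0 | ==
  [4] u=3 | in 0 | out 1 | prev ⊥ | push {}
  [5] u=4 | in 0 | out 1 | prev ⊥ | push {}
  [6] u=5 | in 0 | out 0 | prev ⊥ | push {0,3}
  [7] u=6 | in 0 | out 3 | prev ⊥ | push {}
  [8] u=7 | in 3 | out 3 | prev ⊥ | push {5}
  [9] u=0 | in 0 | out 2 | prev ⊥ | push {4}
  [10] u=3 | in ⊤ | out ⊤ | prev 1 | push {}
  [11] u=5 | in ⊤ | out ⊤ | prev 0 | push {0,3}
  [12] u=4 | in ⊤ | out 1 | ==
  [13] u=0 | in ⊤ | out ⊤ | prev 2 | push {4,5}
  [14] u=3 | in ⊤ | out ⊤ | ==
  [15] u=4 | in ⊤ | out 1 | ==
  [16] u=5 | in ⊤ | out ⊤ | ==

Converged values:
  [0] ⊤
  [1] 5
  [2] 0
  [3] ⊤
  [4] 1
  [5] ⊤
  [6] 3
  [7] 3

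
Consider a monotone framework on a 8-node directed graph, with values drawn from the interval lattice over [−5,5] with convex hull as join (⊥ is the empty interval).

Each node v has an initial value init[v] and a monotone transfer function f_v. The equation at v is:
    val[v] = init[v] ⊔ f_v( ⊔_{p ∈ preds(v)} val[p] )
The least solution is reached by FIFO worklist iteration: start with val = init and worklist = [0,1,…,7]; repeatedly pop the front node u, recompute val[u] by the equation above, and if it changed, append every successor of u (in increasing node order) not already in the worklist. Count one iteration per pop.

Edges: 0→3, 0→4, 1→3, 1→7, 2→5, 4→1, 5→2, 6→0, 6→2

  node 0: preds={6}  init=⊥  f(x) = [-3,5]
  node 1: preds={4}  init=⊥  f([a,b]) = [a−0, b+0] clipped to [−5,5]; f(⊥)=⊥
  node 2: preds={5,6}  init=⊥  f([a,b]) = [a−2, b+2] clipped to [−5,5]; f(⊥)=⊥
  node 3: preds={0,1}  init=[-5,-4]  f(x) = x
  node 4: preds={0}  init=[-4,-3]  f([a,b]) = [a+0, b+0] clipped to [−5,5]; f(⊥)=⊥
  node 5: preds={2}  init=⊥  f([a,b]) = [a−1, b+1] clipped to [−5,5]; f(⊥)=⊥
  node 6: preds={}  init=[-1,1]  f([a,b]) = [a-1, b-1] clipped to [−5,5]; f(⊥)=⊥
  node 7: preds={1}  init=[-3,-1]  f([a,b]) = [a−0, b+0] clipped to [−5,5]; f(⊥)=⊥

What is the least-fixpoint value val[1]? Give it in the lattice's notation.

[-4,5]

Trace (14 dequeues):
  [1] u=0 | in [-1,1] | out [-3,5] | prev ⊥ | push {}
  [2] u=1 | in [-4,-3] | out [-4,-3] | prev ⊥ | push {}
  [3] u=2 | in [-1,1] | out [-3,3] | prev ⊥ | push {}
  [4] u=3 | in [-4,5] | out [-5,5] | prev [-5,-4] | push {}
  [5] u=4 | in [-3,5] | out [-4,5] | prev [-4,-3] | push {1}
  [6] u=5 | in [-3,3] | out [-4,4] | prev ⊥ | push {2}
  [7] u=6 | in ⊥ | out [-1,1] | ==
  [8] u=7 | in [-4,-3] | out [-4,-1] | prev [-3,-1] | push {}
  [9] u=1 | in [-4,5] | out [-4,5] | prev [-4,-3] | push {3,7}
  [10] u=2 | in [-4,4] | out [-5,5] | prev [-3,3] | push {5}
  [11] u=3 | in [-4,5] | out [-5,5] | ==
  [12] u=7 | in [-4,5] | out [-4,5] | prev [-4,-1] | push {}
  [13] u=5 | in [-5,5] | out [-5,5] | prev [-4,4] | push {2}
  [14] u=2 | in [-5,5] | out [-5,5] | ==

Converged values:
  [0] [-3,5]
  [1] [-4,5]
  [2] [-5,5]
  [3] [-5,5]
  [4] [-4,5]
  [5] [-5,5]
  [6] [-1,1]
  [7] [-4,5]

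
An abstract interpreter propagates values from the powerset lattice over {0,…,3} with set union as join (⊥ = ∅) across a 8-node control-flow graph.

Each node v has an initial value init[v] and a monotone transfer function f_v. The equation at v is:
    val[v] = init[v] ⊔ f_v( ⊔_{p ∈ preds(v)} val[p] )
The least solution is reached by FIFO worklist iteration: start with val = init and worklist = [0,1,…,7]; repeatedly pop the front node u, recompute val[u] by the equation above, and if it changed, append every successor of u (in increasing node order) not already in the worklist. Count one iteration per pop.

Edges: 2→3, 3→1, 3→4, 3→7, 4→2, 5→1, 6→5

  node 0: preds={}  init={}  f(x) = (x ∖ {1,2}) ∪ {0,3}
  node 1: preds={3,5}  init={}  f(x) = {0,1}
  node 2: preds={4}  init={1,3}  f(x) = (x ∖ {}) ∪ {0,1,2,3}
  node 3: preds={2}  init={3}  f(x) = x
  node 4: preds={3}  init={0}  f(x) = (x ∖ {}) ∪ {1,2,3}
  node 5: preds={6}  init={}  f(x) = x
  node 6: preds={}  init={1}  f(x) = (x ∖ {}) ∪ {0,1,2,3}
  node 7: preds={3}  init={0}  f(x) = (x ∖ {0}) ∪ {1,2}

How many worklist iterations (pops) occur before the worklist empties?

Iteration log — 12 steps:
  step 1. node 0  ⊔preds={}  new={0,3}  old={}  +wl: 
  step 2. node 1  ⊔preds={3}  new={0,1}  old={}  +wl: 
  step 3. node 2  ⊔preds={0}  new={0,1,2,3}  old={1,3}  +wl: 
  step 4. node 3  ⊔preds={0,1,2,3}  new={0,1,2,3}  old={3}  +wl: 1
  step 5. node 4  ⊔preds={0,1,2,3}  new={0,1,2,3}  old={0}  +wl: 2
  step 6. node 5  ⊔preds={1}  new={1}  old={}  +wl: 
  step 7. node 6  ⊔preds={}  new={0,1,2,3}  old={1}  +wl: 5
  step 8. node 7  ⊔preds={0,1,2,3}  new={0,1,2,3}  old={0}  +wl: 
  step 9. node 1  ⊔preds={0,1,2,3}  new={0,1}  stable
  step 10. node 2  ⊔preds={0,1,2,3}  new={0,1,2,3}  stable
  step 11. node 5  ⊔preds={0,1,2,3}  new={0,1,2,3}  old={1}  +wl: 1
  step 12. node 1  ⊔preds={0,1,2,3}  new={0,1}  stable

Least fixpoint reached:
  node 0: {0,3}
  node 1: {0,1}
  node 2: {0,1,2,3}
  node 3: {0,1,2,3}
  node 4: {0,1,2,3}
  node 5: {0,1,2,3}
  node 6: {0,1,2,3}
  node 7: {0,1,2,3}

12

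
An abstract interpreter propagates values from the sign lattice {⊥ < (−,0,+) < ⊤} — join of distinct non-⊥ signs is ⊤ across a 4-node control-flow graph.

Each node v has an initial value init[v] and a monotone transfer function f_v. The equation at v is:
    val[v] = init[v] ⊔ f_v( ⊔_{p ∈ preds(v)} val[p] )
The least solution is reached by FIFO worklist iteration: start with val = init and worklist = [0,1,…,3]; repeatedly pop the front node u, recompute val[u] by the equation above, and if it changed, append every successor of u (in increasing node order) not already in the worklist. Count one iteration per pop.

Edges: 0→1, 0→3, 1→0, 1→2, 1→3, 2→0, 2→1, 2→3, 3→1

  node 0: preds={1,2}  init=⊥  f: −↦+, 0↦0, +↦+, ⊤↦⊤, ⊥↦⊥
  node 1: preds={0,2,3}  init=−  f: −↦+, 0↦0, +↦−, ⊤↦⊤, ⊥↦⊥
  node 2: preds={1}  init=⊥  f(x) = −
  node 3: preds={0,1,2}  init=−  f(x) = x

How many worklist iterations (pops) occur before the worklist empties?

Worklist (7 pops):
  #1 pop 0: in=− → + (was ⊥); enqueue []
  #2 pop 1: in=⊤ → ⊤ (was −); enqueue [0]
  #3 pop 2: in=⊤ → − (was ⊥); enqueue [1]
  #4 pop 3: in=⊤ → ⊤ (was −); enqueue []
  #5 pop 0: in=⊤ → ⊤ (was +); enqueue [3]
  #6 pop 1: in=⊤ → ⊤ (no change)
  #7 pop 3: in=⊤ → ⊤ (no change)

Fixpoint:
  val[0] = ⊤
  val[1] = ⊤
  val[2] = −
  val[3] = ⊤

7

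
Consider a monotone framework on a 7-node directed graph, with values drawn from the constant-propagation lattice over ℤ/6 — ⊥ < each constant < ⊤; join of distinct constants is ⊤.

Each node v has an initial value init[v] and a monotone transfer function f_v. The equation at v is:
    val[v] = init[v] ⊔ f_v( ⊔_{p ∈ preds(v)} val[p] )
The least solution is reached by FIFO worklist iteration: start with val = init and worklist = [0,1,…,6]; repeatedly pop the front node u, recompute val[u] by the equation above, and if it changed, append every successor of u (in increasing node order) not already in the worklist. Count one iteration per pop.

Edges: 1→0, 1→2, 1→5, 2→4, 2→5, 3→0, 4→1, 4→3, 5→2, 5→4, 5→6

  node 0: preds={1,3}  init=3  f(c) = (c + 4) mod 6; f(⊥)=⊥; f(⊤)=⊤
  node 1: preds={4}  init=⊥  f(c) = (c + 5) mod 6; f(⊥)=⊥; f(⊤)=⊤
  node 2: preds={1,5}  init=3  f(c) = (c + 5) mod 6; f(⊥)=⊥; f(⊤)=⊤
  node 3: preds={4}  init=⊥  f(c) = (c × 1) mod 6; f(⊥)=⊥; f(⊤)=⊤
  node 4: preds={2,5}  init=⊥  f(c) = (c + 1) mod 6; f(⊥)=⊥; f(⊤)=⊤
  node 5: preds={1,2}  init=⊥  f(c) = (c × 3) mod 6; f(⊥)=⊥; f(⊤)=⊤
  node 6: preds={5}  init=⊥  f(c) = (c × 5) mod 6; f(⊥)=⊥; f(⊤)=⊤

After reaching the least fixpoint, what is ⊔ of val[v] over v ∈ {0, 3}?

Worklist (20 pops):
  #1 pop 0: in=⊥ → 3 (no change)
  #2 pop 1: in=⊥ → ⊥ (no change)
  #3 pop 2: in=⊥ → 3 (no change)
  #4 pop 3: in=⊥ → ⊥ (no change)
  #5 pop 4: in=3 → 4 (was ⊥); enqueue [1,3]
  #6 pop 5: in=3 → 3 (was ⊥); enqueue [2,4]
  #7 pop 6: in=3 → 3 (was ⊥); enqueue []
  #8 pop 1: in=4 → 3 (was ⊥); enqueue [0,5]
  #9 pop 3: in=4 → 4 (was ⊥); enqueue []
  #10 pop 2: in=3 → ⊤ (was 3); enqueue []
  #11 pop 4: in=⊤ → ⊤ (was 4); enqueue [1,3]
  #12 pop 0: in=⊤ → ⊤ (was 3); enqueue []
  #13 pop 5: in=⊤ → ⊤ (was 3); enqueue [2,4,6]
  #14 pop 1: in=⊤ → ⊤ (was 3); enqueue [0,5]
  #15 pop 3: in=⊤ → ⊤ (was 4); enqueue []
  #16 pop 2: in=⊤ → ⊤ (no change)
  #17 pop 4: in=⊤ → ⊤ (no change)
  #18 pop 6: in=⊤ → ⊤ (was 3); enqueue []
  #19 pop 0: in=⊤ → ⊤ (no change)
  #20 pop 5: in=⊤ → ⊤ (no change)

Fixpoint:
  val[0] = ⊤
  val[1] = ⊤
  val[2] = ⊤
  val[3] = ⊤
  val[4] = ⊤
  val[5] = ⊤
  val[6] = ⊤

⊤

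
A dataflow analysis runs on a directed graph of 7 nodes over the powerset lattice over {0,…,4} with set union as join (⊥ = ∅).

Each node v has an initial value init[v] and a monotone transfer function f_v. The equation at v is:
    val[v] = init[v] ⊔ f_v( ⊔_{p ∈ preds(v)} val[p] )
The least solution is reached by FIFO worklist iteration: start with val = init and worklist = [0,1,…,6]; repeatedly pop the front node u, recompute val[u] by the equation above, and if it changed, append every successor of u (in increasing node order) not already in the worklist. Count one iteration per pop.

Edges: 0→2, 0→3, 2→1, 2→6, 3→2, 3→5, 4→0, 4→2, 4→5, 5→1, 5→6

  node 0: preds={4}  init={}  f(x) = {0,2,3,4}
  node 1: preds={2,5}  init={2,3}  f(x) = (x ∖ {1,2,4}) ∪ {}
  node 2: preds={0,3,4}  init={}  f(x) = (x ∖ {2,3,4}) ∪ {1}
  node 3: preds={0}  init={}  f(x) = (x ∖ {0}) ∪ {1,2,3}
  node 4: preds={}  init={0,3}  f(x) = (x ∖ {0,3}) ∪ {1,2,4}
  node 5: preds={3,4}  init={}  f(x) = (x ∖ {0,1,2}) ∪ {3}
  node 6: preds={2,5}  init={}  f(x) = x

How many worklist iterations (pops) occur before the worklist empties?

10

Worklist (10 pops):
  #1 pop 0: in={0,3} → {0,2,3,4} (was {}); enqueue []
  #2 pop 1: in={} → {2,3} (no change)
  #3 pop 2: in={0,2,3,4} → {0,1} (was {}); enqueue [1]
  #4 pop 3: in={0,2,3,4} → {1,2,3,4} (was {}); enqueue [2]
  #5 pop 4: in={} → {0,1,2,3,4} (was {0,3}); enqueue [0]
  #6 pop 5: in={0,1,2,3,4} → {3,4} (was {}); enqueue []
  #7 pop 6: in={0,1,3,4} → {0,1,3,4} (was {}); enqueue []
  #8 pop 1: in={0,1,3,4} → {0,2,3} (was {2,3}); enqueue []
  #9 pop 2: in={0,1,2,3,4} → {0,1} (no change)
  #10 pop 0: in={0,1,2,3,4} → {0,2,3,4} (no change)

Fixpoint:
  val[0] = {0,2,3,4}
  val[1] = {0,2,3}
  val[2] = {0,1}
  val[3] = {1,2,3,4}
  val[4] = {0,1,2,3,4}
  val[5] = {3,4}
  val[6] = {0,1,3,4}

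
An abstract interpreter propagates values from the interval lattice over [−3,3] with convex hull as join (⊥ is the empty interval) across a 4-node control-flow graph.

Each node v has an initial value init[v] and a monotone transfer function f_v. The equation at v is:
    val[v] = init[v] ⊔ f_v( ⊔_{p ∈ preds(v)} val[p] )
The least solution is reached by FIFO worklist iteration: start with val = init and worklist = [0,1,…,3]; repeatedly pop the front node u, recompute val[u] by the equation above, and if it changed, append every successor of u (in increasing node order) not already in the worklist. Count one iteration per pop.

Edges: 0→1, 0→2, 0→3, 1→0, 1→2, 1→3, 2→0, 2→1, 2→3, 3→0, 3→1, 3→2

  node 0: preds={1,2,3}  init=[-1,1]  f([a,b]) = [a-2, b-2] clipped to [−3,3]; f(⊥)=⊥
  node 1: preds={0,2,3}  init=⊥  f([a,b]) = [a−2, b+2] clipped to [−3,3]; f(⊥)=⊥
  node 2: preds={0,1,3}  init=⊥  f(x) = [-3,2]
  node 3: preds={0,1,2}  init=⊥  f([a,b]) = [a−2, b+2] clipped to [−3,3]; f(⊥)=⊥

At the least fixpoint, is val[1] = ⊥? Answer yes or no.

Trace (8 dequeues):
  [1] u=0 | in ⊥ | out [-1,1] | ==
  [2] u=1 | in [-1,1] | out [-3,3] | prev ⊥ | push {0}
  [3] u=2 | in [-3,3] | out [-3,2] | prev ⊥ | push {1}
  [4] u=3 | in [-3,3] | out [-3,3] | prev ⊥ | push {2}
  [5] u=0 | in [-3,3] | out [-3,1] | prev [-1,1] | push {3}
  [6] u=1 | in [-3,3] | out [-3,3] | ==
  [7] u=2 | in [-3,3] | out [-3,2] | ==
  [8] u=3 | in [-3,3] | out [-3,3] | ==

Converged values:
  [0] [-3,1]
  [1] [-3,3]
  [2] [-3,2]
  [3] [-3,3]

no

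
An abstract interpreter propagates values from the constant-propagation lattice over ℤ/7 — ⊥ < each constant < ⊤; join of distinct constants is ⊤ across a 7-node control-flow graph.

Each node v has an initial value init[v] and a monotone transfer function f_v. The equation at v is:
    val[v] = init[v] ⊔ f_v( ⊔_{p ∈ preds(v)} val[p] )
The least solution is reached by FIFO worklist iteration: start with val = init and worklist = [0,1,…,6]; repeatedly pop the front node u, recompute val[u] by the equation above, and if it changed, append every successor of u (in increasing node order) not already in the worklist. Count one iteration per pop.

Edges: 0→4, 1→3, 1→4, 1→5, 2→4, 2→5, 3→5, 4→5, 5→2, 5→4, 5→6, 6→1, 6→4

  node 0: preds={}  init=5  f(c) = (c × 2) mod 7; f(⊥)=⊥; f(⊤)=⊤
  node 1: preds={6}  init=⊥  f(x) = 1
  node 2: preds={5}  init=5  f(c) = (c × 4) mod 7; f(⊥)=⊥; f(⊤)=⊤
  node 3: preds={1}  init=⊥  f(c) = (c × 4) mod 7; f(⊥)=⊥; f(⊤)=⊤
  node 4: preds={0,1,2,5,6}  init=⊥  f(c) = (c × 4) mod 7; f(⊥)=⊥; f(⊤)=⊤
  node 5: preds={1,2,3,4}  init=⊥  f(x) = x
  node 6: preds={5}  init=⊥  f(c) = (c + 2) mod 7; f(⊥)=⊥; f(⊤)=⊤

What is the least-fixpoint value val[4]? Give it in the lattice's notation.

Worklist (11 pops):
  #1 pop 0: in=⊥ → 5 (no change)
  #2 pop 1: in=⊥ → 1 (was ⊥); enqueue []
  #3 pop 2: in=⊥ → 5 (no change)
  #4 pop 3: in=1 → 4 (was ⊥); enqueue []
  #5 pop 4: in=⊤ → ⊤ (was ⊥); enqueue []
  #6 pop 5: in=⊤ → ⊤ (was ⊥); enqueue [2,4]
  #7 pop 6: in=⊤ → ⊤ (was ⊥); enqueue [1]
  #8 pop 2: in=⊤ → ⊤ (was 5); enqueue [5]
  #9 pop 4: in=⊤ → ⊤ (no change)
  #10 pop 1: in=⊤ → 1 (no change)
  #11 pop 5: in=⊤ → ⊤ (no change)

Fixpoint:
  val[0] = 5
  val[1] = 1
  val[2] = ⊤
  val[3] = 4
  val[4] = ⊤
  val[5] = ⊤
  val[6] = ⊤

⊤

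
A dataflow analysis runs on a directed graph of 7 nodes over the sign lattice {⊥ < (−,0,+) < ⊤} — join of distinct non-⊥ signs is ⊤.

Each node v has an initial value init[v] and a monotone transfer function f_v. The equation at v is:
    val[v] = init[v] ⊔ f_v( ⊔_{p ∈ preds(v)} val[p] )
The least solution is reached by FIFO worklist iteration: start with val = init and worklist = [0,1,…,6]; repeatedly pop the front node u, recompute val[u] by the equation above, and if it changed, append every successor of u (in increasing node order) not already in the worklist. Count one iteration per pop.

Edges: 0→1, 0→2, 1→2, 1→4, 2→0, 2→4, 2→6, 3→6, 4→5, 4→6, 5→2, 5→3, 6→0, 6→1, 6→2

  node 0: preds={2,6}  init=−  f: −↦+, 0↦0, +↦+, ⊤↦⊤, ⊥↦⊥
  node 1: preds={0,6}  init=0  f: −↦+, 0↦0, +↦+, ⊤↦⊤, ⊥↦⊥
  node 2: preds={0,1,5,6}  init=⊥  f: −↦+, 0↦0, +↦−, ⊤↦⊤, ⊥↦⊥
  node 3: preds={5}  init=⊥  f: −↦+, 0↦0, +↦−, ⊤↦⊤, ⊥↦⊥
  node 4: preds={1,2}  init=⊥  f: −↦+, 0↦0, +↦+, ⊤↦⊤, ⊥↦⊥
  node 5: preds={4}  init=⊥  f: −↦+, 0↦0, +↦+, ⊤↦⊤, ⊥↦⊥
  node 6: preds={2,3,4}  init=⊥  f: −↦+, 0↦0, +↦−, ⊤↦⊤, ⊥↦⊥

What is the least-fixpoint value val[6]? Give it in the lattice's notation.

Trace (12 dequeues):
  [1] u=0 | in ⊥ | out − | ==
  [2] u=1 | in − | out ⊤ | prev 0 | push {}
  [3] u=2 | in ⊤ | out ⊤ | prev ⊥ | push {0}
  [4] u=3 | in ⊥ | out ⊥ | ==
  [5] u=4 | in ⊤ | out ⊤ | prev ⊥ | push {}
  [6] u=5 | in ⊤ | out ⊤ | prev ⊥ | push {2,3}
  [7] u=6 | in ⊤ | out ⊤ | prev ⊥ | push {1}
  [8] u=0 | in ⊤ | out ⊤ | prev − | push {}
  [9] u=2 | in ⊤ | out ⊤ | ==
  [10] u=3 | in ⊤ | out ⊤ | prev ⊥ | push {6}
  [11] u=1 | in ⊤ | out ⊤ | ==
  [12] u=6 | in ⊤ | out ⊤ | ==

Converged values:
  [0] ⊤
  [1] ⊤
  [2] ⊤
  [3] ⊤
  [4] ⊤
  [5] ⊤
  [6] ⊤

⊤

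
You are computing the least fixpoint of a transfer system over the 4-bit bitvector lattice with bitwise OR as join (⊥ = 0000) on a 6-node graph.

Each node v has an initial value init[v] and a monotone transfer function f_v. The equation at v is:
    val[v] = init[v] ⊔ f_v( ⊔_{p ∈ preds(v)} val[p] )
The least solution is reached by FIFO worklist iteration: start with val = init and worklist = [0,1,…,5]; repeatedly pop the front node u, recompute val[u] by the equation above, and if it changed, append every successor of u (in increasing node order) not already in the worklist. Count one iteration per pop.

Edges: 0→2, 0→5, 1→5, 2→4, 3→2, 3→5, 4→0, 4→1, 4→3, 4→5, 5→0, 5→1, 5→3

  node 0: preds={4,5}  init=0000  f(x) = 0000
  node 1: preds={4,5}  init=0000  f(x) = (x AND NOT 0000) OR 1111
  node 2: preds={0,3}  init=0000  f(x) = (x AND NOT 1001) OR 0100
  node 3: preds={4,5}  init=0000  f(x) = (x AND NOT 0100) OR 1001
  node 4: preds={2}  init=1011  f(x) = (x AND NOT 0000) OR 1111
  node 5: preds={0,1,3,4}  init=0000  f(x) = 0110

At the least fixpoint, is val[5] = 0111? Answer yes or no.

no

Trace (11 dequeues):
  [1] u=0 | in 1011 | out 0000 | ==
  [2] u=1 | in 1011 | out 1111 | prev 0000 | push {}
  [3] u=2 | in 0000 | out 0100 | prev 0000 | push {}
  [4] u=3 | in 1011 | out 1011 | prev 0000 | push {2}
  [5] u=4 | in 0100 | out 1111 | prev 1011 | push {0,1,3}
  [6] u=5 | in 1111 | out 0110 | prev 0000 | push {}
  [7] u=2 | in 1011 | out 0110 | prev 0100 | push {4}
  [8] u=0 | in 1111 | out 0000 | ==
  [9] u=1 | in 1111 | out 1111 | ==
  [10] u=3 | in 1111 | out 1011 | ==
  [11] u=4 | in 0110 | out 1111 | ==

Converged values:
  [0] 0000
  [1] 1111
  [2] 0110
  [3] 1011
  [4] 1111
  [5] 0110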